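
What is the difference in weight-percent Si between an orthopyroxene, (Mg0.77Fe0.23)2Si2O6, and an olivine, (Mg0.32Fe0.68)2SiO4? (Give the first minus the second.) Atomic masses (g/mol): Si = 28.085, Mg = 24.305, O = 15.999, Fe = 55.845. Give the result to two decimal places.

M((Mg0.77Fe0.23)2Si2O6) = 215.282 g/mol, so wt% Si = 56.170/215.282 × 100 = 26.09%.
M((Mg0.32Fe0.68)2SiO4) = 183.585 g/mol, so wt% Si = 28.085/183.585 × 100 = 15.30%.
26.09 − 15.30 = 10.79 pp.

10.79 percentage points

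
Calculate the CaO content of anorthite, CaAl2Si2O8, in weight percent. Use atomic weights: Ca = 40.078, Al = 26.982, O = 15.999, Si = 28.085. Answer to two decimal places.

M(CaAl2Si2O8) = 278.204 g/mol; M(CaO) = 56.077 g/mol.
Moles CaO per formula unit = 1 Ca ÷ 1 = 1.0000.
CaO fraction = (1.0000 × 56.077) / 278.204 = 56.077/278.204 = 0.2016.

20.16 wt%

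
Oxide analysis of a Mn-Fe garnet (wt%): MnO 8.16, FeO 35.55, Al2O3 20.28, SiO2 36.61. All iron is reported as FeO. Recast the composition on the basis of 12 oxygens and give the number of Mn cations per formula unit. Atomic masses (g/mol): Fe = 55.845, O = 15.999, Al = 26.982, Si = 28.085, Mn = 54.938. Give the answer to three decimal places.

MnO: 8.16/70.937 = 0.11503 mol → 0.11503 mol Mn, 0.11503 mol O.
FeO: 35.55/71.844 = 0.49482 mol → 0.49482 mol Fe, 0.49482 mol O.
Al2O3: 20.28/101.961 = 0.19890 mol → 0.39780 mol Al, 0.59670 mol O.
SiO2: 36.61/60.083 = 0.60932 mol → 0.60932 mol Si, 1.21864 mol O.
Total oxygen = 2.42519 mol. Normalization factor = 12/2.42519 = 4.94807.
Mn per 12 O = 0.11503 × 4.94807 = 0.569.

0.569 Mn apfu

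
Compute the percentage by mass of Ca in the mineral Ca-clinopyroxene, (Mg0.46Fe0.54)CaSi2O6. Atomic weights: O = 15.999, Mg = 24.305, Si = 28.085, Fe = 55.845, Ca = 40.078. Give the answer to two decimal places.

M((Mg0.46Fe0.54)CaSi2O6) = 233.579 g/mol.
Ca contributes 1 × 40.078 = 40.078 g per mole.
40.078/233.579 = 0.1716 → 17.16%.

17.16 mass %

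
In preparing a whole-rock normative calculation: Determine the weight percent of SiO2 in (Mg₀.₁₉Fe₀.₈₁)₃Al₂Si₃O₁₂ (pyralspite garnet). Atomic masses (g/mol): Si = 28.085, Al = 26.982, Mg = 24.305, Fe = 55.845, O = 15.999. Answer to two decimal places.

37.57 wt%

Formula mass = 479.764 g/mol.
3 Si → 3.0000 mol SiO2 per formula unit; M(SiO2) = 60.083, so SiO2 mass = 180.249 g.
180.249/479.764 × 100 = 37.57 wt%.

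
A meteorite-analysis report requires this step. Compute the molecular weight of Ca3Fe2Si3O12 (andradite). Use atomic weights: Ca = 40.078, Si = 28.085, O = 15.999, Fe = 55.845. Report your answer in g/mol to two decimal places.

The formula mass is the sum 3*40.078 + 2*55.845 + 3*28.085 + 12*15.999.

508.17 g/mol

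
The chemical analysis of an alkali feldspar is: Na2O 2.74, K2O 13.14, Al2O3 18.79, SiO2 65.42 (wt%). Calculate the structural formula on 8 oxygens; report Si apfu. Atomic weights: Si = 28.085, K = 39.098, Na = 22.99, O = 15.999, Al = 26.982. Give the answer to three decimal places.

2.989 Si apfu

Na2O (M=61.979): mol = 0.04421; Na = 0.08842, O = 0.04421.
K2O (M=94.195): mol = 0.13950; K = 0.27900, O = 0.13950.
Al2O3 (M=101.961): mol = 0.18429; Al = 0.36858, O = 0.55287.
SiO2 (M=60.083): mol = 1.08883; Si = 1.08883, O = 2.17766.
ΣO = 2.91424; factor = 8/ΣO = 2.74514.
Si apfu = 1.08883 × 2.74514 = 2.989.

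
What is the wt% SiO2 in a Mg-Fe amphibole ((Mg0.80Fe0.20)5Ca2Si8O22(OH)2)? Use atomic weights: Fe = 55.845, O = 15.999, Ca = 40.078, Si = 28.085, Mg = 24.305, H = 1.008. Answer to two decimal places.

M((Mg0.80Fe0.20)5Ca2Si8O22(OH)2) = 843.893 g/mol; M(SiO2) = 60.083 g/mol.
Moles SiO2 per formula unit = 8 Si ÷ 1 = 8.0000.
SiO2 fraction = (8.0000 × 60.083) / 843.893 = 480.664/843.893 = 0.5696.

56.96 wt%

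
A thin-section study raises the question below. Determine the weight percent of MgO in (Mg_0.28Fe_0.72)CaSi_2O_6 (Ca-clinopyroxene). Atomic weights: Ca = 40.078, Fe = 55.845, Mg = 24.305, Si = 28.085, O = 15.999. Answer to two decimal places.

4.72 wt%

Molar mass of (Mg_0.28Fe_0.72)CaSi_2O_6 = 0.28×24.305 + 0.72×55.845 + 1×40.078 + 2×28.085 + 6×15.999 = 239.256 g/mol.
Each formula unit contains 0.28 Mg, equivalent to 0.28/1 = 0.2800 mol MgO.
M(MgO) = 1×24.305 + 1×15.999 = 40.304 g/mol.
Mass of MgO per formula unit = 0.2800 × 40.304 = 11.285 g.
MgO wt% = 11.285 / 239.256 × 100 = 4.72%.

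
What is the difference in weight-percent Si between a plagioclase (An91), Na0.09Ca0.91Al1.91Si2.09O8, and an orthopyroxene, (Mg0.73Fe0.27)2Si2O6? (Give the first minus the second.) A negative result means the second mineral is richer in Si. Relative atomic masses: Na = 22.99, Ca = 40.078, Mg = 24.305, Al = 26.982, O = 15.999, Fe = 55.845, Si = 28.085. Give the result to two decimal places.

First mineral: 58.698 g Si in 276.765 g formula = 21.21 wt% Si.
Second mineral: 56.170 g Si in 217.806 g formula = 25.79 wt% Si.
21.21% − 25.79% gives a difference of -4.58 percentage points.

-4.58 percentage points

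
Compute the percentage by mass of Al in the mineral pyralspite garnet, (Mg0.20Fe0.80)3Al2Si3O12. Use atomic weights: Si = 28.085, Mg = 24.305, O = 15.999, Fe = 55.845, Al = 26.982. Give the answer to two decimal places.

M((Mg0.20Fe0.80)3Al2Si3O12) = 478.818 g/mol.
Al contributes 2 × 26.982 = 53.964 g per mole.
53.964/478.818 = 0.1127 → 11.27%.

11.27 wt%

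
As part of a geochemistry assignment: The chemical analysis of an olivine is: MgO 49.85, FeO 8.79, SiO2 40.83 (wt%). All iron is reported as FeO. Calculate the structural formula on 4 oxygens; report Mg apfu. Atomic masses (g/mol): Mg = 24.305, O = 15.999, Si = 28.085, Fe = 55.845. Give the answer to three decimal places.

1.820 Mg apfu

49.85 wt% MgO ÷ 40.304 g/mol = 1.23685 mol, giving 1.23685 Mg and 1.23685 O.
8.79 wt% FeO ÷ 71.844 g/mol = 0.12235 mol, giving 0.12235 Fe and 0.12235 O.
40.83 wt% SiO2 ÷ 60.083 g/mol = 0.67956 mol, giving 0.67956 Si and 1.35912 O.
Oxygen sums to 2.71832; scaling by 4/2.71832 = 1.47150 puts the formula on 4 O.
Mg: 1.23685 × 1.47150 = 1.820 atoms per formula unit.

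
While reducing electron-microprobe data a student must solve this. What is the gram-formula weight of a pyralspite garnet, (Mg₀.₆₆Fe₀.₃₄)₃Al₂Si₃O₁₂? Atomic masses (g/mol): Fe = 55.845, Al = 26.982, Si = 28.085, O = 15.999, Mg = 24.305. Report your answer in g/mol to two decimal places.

The formula mass is the sum 1.98*24.305 + 1.02*55.845 + 2*26.982 + 3*28.085 + 12*15.999.

435.29 g/mol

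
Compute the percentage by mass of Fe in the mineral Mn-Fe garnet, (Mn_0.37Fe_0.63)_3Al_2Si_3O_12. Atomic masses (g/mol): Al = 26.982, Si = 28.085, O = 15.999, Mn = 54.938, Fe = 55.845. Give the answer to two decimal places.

M((Mn_0.37Fe_0.63)_3Al_2Si_3O_12) = 496.735 g/mol.
Fe contributes 1.89 × 55.845 = 105.547 g per mole.
105.547/496.735 = 0.2125 → 21.25%.

21.25 weight percent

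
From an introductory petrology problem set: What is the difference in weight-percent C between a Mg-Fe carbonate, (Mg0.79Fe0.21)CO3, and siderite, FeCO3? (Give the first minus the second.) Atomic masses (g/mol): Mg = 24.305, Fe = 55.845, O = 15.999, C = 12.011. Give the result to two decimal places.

C in (Mg0.79Fe0.21)CO3: molar mass 90.936 g/mol; 1×12.011 = 12.011 g → 13.21 wt%.
C in FeCO3: molar mass 115.853 g/mol; 1×12.011 = 12.011 g → 10.37 wt%.
Difference = 13.21 − 10.37 = 2.84 percentage points.

2.84 percentage points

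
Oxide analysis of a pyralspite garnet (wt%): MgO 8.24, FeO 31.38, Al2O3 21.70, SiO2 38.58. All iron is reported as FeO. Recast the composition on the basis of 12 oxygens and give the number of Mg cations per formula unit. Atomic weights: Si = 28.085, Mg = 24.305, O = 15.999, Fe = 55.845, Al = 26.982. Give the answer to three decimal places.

MgO: 8.24/40.304 = 0.20445 mol → 0.20445 mol Mg, 0.20445 mol O.
FeO: 31.38/71.844 = 0.43678 mol → 0.43678 mol Fe, 0.43678 mol O.
Al2O3: 21.70/101.961 = 0.21283 mol → 0.42566 mol Al, 0.63849 mol O.
SiO2: 38.58/60.083 = 0.64211 mol → 0.64211 mol Si, 1.28422 mol O.
Total oxygen = 2.56394 mol. Normalization factor = 12/2.56394 = 4.68030.
Mg per 12 O = 0.20445 × 4.68030 = 0.957.

0.957 Mg apfu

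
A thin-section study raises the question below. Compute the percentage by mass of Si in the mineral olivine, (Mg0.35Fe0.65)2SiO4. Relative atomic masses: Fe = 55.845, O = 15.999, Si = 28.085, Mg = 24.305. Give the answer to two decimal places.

15.46 weight percent

Formula mass = 0.70×24.305 + 1.30×55.845 + 1×28.085 + 4×15.999 = 181.693 g/mol, of which 28.085 g is Si.
So Si makes up 28.085/181.693 = 0.1546 of the mass, i.e. 15.46%.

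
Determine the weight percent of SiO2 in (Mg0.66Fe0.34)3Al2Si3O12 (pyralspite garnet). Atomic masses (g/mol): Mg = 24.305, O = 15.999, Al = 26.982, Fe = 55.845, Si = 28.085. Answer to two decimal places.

M((Mg0.66Fe0.34)3Al2Si3O12) = 435.293 g/mol; M(SiO2) = 60.083 g/mol.
Moles SiO2 per formula unit = 3 Si ÷ 1 = 3.0000.
SiO2 fraction = (3.0000 × 60.083) / 435.293 = 180.249/435.293 = 0.4141.

41.41 wt%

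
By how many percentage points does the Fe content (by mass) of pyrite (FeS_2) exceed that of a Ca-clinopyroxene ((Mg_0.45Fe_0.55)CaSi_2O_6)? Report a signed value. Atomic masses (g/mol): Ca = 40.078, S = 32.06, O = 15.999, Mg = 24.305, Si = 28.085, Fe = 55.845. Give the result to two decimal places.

33.42 percentage points

M(FeS_2) = 119.965 g/mol, so wt% Fe = 55.845/119.965 × 100 = 46.55%.
M((Mg_0.45Fe_0.55)CaSi_2O_6) = 233.894 g/mol, so wt% Fe = 30.715/233.894 × 100 = 13.13%.
46.55 − 13.13 = 33.42 pp.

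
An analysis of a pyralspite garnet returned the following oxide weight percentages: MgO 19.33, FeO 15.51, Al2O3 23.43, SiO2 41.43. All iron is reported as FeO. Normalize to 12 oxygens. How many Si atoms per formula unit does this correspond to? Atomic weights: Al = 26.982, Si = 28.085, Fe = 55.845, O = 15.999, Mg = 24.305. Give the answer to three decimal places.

2.994 Si apfu

MgO (M=40.304): mol = 0.47961; Mg = 0.47961, O = 0.47961.
FeO (M=71.844): mol = 0.21588; Fe = 0.21588, O = 0.21588.
Al2O3 (M=101.961): mol = 0.22979; Al = 0.45958, O = 0.68937.
SiO2 (M=60.083): mol = 0.68955; Si = 0.68955, O = 1.37910.
ΣO = 2.76396; factor = 12/ΣO = 4.34160.
Si apfu = 0.68955 × 4.34160 = 2.994.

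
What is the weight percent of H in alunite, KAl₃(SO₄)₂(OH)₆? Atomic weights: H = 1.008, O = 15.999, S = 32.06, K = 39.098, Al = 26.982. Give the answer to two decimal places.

1.46 wt%

Formula mass = 1·39.098 + 3·26.982 + 2·32.06 + 14·15.999 + 6·1.008 = 414.198 g/mol, of which 6.048 g is H.
So H makes up 6.048/414.198 = 0.0146 of the mass, i.e. 1.46%.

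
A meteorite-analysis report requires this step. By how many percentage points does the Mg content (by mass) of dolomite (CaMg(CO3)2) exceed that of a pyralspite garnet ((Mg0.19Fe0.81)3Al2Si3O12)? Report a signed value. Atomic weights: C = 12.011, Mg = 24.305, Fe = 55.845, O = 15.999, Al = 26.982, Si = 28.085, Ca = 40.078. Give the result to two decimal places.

10.29 percentage points

Mg in CaMg(CO3)2: molar mass 184.399 g/mol; 1×24.305 = 24.305 g → 13.18 wt%.
Mg in (Mg0.19Fe0.81)3Al2Si3O12: molar mass 479.764 g/mol; 0.57×24.305 = 13.854 g → 2.89 wt%.
Difference = 13.18 − 2.89 = 10.29 percentage points.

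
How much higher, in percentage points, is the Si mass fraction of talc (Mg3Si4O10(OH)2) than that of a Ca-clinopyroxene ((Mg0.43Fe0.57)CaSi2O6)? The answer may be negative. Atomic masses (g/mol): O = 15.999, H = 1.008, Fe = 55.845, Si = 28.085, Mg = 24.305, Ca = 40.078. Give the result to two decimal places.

M(Mg3Si4O10(OH)2) = 379.259 g/mol, so wt% Si = 112.340/379.259 × 100 = 29.62%.
M((Mg0.43Fe0.57)CaSi2O6) = 234.525 g/mol, so wt% Si = 56.170/234.525 × 100 = 23.95%.
29.62 − 23.95 = 5.67 pp.

5.67 percentage points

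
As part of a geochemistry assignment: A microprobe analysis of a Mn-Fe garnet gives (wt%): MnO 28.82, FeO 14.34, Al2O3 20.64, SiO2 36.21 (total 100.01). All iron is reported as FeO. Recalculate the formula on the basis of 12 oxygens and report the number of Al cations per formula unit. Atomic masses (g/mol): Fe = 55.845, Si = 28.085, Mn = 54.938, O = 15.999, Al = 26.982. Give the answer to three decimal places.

2.009 Al apfu

MnO: 28.82/70.937 = 0.40628 mol → 0.40628 mol Mn, 0.40628 mol O.
FeO: 14.34/71.844 = 0.19960 mol → 0.19960 mol Fe, 0.19960 mol O.
Al2O3: 20.64/101.961 = 0.20243 mol → 0.40486 mol Al, 0.60729 mol O.
SiO2: 36.21/60.083 = 0.60267 mol → 0.60267 mol Si, 1.20534 mol O.
Total oxygen = 2.41851 mol. Normalization factor = 12/2.41851 = 4.96173.
Al per 12 O = 0.40486 × 4.96173 = 2.009.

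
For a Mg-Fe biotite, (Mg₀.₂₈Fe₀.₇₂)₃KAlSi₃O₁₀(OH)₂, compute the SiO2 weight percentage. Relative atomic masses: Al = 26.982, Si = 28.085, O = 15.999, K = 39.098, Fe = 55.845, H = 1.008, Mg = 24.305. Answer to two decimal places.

Formula mass = 485.380 g/mol.
3 Si → 3.0000 mol SiO2 per formula unit; M(SiO2) = 60.083, so SiO2 mass = 180.249 g.
180.249/485.380 × 100 = 37.14 wt%.

37.14 wt%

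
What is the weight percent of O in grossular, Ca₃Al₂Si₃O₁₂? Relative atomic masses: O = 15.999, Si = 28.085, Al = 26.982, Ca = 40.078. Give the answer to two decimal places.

Formula mass = 3×40.078 + 2×26.982 + 3×28.085 + 12×15.999 = 450.441 g/mol, of which 191.988 g is O.
So O makes up 191.988/450.441 = 0.4262 of the mass, i.e. 42.62%.

42.62 weight percent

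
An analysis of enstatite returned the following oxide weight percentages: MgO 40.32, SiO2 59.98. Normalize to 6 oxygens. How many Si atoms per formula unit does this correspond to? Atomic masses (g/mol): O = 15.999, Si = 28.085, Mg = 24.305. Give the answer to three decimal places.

MgO (M=40.304): mol = 1.00040; Mg = 1.00040, O = 1.00040.
SiO2 (M=60.083): mol = 0.99829; Si = 0.99829, O = 1.99658.
ΣO = 2.99698; factor = 6/ΣO = 2.00202.
Si apfu = 0.99829 × 2.00202 = 1.999.

1.999 Si apfu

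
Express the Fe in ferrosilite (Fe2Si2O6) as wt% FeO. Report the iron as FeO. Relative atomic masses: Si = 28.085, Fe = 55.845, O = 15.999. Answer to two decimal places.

54.46 wt%

Formula mass = 263.854 g/mol.
2 Fe → 2.0000 mol FeO per formula unit; M(FeO) = 71.844, so FeO mass = 143.688 g.
143.688/263.854 × 100 = 54.46 wt%.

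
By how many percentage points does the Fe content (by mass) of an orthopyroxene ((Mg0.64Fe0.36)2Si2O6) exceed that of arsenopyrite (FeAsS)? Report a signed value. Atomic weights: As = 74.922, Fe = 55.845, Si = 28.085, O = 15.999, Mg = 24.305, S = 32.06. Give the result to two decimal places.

M((Mg0.64Fe0.36)2Si2O6) = 223.483 g/mol, so wt% Fe = 40.208/223.483 × 100 = 17.99%.
M(FeAsS) = 162.827 g/mol, so wt% Fe = 55.845/162.827 × 100 = 34.30%.
17.99 − 34.30 = -16.31 pp.

-16.31 percentage points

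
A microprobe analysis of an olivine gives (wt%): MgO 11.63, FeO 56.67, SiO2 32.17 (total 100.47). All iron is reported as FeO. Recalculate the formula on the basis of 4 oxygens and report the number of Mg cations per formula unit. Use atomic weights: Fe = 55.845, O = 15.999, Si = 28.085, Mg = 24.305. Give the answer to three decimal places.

0.537 Mg apfu

MgO: 11.63/40.304 = 0.28856 mol → 0.28856 mol Mg, 0.28856 mol O.
FeO: 56.67/71.844 = 0.78879 mol → 0.78879 mol Fe, 0.78879 mol O.
SiO2: 32.17/60.083 = 0.53543 mol → 0.53543 mol Si, 1.07086 mol O.
Total oxygen = 2.14821 mol. Normalization factor = 4/2.14821 = 1.86202.
Mg per 4 O = 0.28856 × 1.86202 = 0.537.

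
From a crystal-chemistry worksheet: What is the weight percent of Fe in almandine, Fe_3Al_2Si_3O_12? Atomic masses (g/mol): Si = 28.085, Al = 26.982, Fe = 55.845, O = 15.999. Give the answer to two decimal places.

33.66 weight percent

Formula mass = 3*55.845 + 2*26.982 + 3*28.085 + 12*15.999 = 497.742 g/mol, of which 167.535 g is Fe.
So Fe makes up 167.535/497.742 = 0.3366 of the mass, i.e. 33.66%.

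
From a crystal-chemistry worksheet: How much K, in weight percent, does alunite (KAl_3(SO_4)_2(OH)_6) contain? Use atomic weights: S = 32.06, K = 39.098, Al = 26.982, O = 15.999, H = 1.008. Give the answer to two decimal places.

9.44 weight percent

Molar mass of KAl_3(SO_4)_2(OH)_6: 1*39.098 + 3*26.982 + 2*32.06 + 14*15.999 + 6*1.008 = 414.198 g/mol.
Mass of K per formula unit: 1 × 39.098 = 39.098 g.
Weight fraction K = 39.098 / 414.198 = 0.0944.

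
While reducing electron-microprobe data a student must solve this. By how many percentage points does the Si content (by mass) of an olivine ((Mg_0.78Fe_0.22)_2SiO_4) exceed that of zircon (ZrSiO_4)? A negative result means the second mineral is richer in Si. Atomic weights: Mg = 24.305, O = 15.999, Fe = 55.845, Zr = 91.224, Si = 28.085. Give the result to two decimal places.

Si in (Mg_0.78Fe_0.22)_2SiO_4: molar mass 154.569 g/mol; 1×28.085 = 28.085 g → 18.17 wt%.
Si in ZrSiO_4: molar mass 183.305 g/mol; 1×28.085 = 28.085 g → 15.32 wt%.
Difference = 18.17 − 15.32 = 2.85 percentage points.

2.85 percentage points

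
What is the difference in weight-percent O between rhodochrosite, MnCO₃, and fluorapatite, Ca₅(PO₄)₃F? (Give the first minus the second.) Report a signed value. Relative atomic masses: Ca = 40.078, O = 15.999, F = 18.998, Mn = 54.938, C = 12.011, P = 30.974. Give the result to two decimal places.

O in MnCO₃: molar mass 114.946 g/mol; 3×15.999 = 47.997 g → 41.76 wt%.
O in Ca₅(PO₄)₃F: molar mass 504.298 g/mol; 12×15.999 = 191.988 g → 38.07 wt%.
Difference = 41.76 − 38.07 = 3.69 percentage points.

3.69 percentage points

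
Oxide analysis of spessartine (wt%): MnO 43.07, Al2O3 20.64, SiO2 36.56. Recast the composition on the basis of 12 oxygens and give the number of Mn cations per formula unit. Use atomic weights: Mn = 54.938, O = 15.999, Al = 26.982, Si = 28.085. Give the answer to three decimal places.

2.997 Mn apfu

MnO (M=70.937): mol = 0.60716; Mn = 0.60716, O = 0.60716.
Al2O3 (M=101.961): mol = 0.20243; Al = 0.40486, O = 0.60729.
SiO2 (M=60.083): mol = 0.60849; Si = 0.60849, O = 1.21698.
ΣO = 2.43143; factor = 12/ΣO = 4.93537.
Mn apfu = 0.60716 × 4.93537 = 2.997.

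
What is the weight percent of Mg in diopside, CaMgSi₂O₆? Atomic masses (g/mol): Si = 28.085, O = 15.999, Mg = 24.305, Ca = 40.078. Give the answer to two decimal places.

11.22 weight percent

Formula mass = 1×40.078 + 1×24.305 + 2×28.085 + 6×15.999 = 216.547 g/mol, of which 24.305 g is Mg.
So Mg makes up 24.305/216.547 = 0.1122 of the mass, i.e. 11.22%.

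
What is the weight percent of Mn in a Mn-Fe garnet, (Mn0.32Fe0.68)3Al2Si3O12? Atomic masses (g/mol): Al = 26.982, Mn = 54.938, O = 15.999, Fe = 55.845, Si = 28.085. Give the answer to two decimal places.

10.61 weight percent

Formula mass = 0.96·54.938 + 2.04·55.845 + 2·26.982 + 3·28.085 + 12·15.999 = 496.871 g/mol, of which 52.740 g is Mn.
So Mn makes up 52.740/496.871 = 0.1061 of the mass, i.e. 10.61%.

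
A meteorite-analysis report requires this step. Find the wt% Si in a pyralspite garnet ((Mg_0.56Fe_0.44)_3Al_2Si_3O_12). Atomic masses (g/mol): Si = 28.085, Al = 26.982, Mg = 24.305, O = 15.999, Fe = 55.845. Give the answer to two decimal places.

18.94 mass %

Molar mass of (Mg_0.56Fe_0.44)_3Al_2Si_3O_12: 1.68·24.305 + 1.32·55.845 + 2·26.982 + 3·28.085 + 12·15.999 = 444.755 g/mol.
Mass of Si per formula unit: 3 × 28.085 = 84.255 g.
Weight fraction Si = 84.255 / 444.755 = 0.1894.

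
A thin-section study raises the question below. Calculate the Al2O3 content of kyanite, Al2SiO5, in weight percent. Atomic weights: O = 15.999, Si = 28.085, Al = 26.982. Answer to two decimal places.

62.92 wt%

Molar mass of Al2SiO5 = 2*26.982 + 1*28.085 + 5*15.999 = 162.044 g/mol.
Each formula unit contains 2 Al, equivalent to 2/2 = 1.0000 mol Al2O3.
M(Al2O3) = 2×26.982 + 3×15.999 = 101.961 g/mol.
Mass of Al2O3 per formula unit = 1.0000 × 101.961 = 101.961 g.
Al2O3 wt% = 101.961 / 162.044 × 100 = 62.92%.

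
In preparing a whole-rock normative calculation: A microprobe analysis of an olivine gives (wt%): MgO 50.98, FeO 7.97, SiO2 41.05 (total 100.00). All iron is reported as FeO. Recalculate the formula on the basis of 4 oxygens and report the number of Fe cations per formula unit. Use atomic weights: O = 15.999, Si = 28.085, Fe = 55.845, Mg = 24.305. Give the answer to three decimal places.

MgO: 50.98/40.304 = 1.26489 mol → 1.26489 mol Mg, 1.26489 mol O.
FeO: 7.97/71.844 = 0.11093 mol → 0.11093 mol Fe, 0.11093 mol O.
SiO2: 41.05/60.083 = 0.68322 mol → 0.68322 mol Si, 1.36644 mol O.
Total oxygen = 2.74226 mol. Normalization factor = 4/2.74226 = 1.45865.
Fe per 4 O = 0.11093 × 1.45865 = 0.162.

0.162 Fe apfu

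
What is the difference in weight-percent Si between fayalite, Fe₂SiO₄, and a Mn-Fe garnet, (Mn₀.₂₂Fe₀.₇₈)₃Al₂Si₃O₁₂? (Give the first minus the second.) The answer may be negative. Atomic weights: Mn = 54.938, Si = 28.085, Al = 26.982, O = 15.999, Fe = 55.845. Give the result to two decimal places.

-3.17 percentage points

First mineral: 28.085 g Si in 203.771 g formula = 13.78 wt% Si.
Second mineral: 84.255 g Si in 497.143 g formula = 16.95 wt% Si.
13.78% − 16.95% gives a difference of -3.17 percentage points.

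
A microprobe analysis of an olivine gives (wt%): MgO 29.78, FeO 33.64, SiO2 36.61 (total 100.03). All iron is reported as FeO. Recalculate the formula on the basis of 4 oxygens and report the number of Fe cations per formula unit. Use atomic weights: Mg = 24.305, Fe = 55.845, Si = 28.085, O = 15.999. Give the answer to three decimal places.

MgO (M=40.304): mol = 0.73888; Mg = 0.73888, O = 0.73888.
FeO (M=71.844): mol = 0.46824; Fe = 0.46824, O = 0.46824.
SiO2 (M=60.083): mol = 0.60932; Si = 0.60932, O = 1.21864.
ΣO = 2.42576; factor = 4/ΣO = 1.64897.
Fe apfu = 0.46824 × 1.64897 = 0.772.

0.772 Fe apfu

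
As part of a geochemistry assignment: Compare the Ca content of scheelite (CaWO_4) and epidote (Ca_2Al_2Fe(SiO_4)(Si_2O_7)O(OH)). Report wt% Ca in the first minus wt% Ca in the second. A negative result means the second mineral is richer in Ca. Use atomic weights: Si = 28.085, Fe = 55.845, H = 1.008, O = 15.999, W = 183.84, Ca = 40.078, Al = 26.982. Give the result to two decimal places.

First mineral: 40.078 g Ca in 287.914 g formula = 13.92 wt% Ca.
Second mineral: 80.156 g Ca in 483.215 g formula = 16.59 wt% Ca.
13.92% − 16.59% gives a difference of -2.67 percentage points.

-2.67 percentage points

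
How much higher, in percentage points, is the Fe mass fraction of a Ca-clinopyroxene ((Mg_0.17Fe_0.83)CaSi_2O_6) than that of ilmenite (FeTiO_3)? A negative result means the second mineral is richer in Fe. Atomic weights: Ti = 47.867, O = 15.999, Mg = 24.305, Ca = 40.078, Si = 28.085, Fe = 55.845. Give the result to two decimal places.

First mineral: 46.351 g Fe in 242.725 g formula = 19.10 wt% Fe.
Second mineral: 55.845 g Fe in 151.709 g formula = 36.81 wt% Fe.
19.10% − 36.81% gives a difference of -17.71 percentage points.

-17.71 percentage points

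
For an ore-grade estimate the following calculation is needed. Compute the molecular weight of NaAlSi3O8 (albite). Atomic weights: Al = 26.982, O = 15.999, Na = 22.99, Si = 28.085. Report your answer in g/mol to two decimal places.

The formula mass is the sum 1·22.99 + 1·26.982 + 3·28.085 + 8·15.999.

262.22 g/mol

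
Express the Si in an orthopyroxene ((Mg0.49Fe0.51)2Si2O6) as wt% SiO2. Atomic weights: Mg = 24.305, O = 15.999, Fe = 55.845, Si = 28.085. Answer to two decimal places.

Formula mass = 232.945 g/mol.
2 Si → 2.0000 mol SiO2 per formula unit; M(SiO2) = 60.083, so SiO2 mass = 120.166 g.
120.166/232.945 × 100 = 51.59 wt%.

51.59 wt%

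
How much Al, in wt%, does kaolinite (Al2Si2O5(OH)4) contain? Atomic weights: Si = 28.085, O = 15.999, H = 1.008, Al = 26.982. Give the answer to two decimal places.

Formula mass = 2*26.982 + 2*28.085 + 9*15.999 + 4*1.008 = 258.157 g/mol, of which 53.964 g is Al.
So Al makes up 53.964/258.157 = 0.2090 of the mass, i.e. 20.90%.

20.90 wt%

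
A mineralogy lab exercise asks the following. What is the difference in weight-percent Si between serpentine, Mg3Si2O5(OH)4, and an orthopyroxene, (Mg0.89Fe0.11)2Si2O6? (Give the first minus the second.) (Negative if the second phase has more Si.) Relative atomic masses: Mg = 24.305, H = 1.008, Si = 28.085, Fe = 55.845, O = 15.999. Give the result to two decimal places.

First mineral: 56.170 g Si in 277.108 g formula = 20.27 wt% Si.
Second mineral: 56.170 g Si in 207.713 g formula = 27.04 wt% Si.
20.27% − 27.04% gives a difference of -6.77 percentage points.

-6.77 percentage points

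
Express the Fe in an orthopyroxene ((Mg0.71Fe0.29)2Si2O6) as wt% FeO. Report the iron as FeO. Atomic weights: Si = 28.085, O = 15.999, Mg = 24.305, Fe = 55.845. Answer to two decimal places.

M((Mg0.71Fe0.29)2Si2O6) = 219.067 g/mol; M(FeO) = 71.844 g/mol.
Moles FeO per formula unit = 0.58 Fe ÷ 1 = 0.5800.
FeO fraction = (0.5800 × 71.844) / 219.067 = 41.670/219.067 = 0.1902.

19.02 wt%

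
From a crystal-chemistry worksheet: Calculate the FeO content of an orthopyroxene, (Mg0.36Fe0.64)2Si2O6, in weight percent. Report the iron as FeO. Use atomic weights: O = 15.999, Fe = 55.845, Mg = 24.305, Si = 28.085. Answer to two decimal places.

38.13 wt%

Formula mass = 241.145 g/mol.
1.28 Fe → 1.2800 mol FeO per formula unit; M(FeO) = 71.844, so FeO mass = 91.960 g.
91.960/241.145 × 100 = 38.13 wt%.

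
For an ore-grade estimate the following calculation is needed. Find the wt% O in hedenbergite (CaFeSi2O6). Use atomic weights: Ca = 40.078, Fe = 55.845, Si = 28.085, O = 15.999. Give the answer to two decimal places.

Formula mass = 1*40.078 + 1*55.845 + 2*28.085 + 6*15.999 = 248.087 g/mol, of which 95.994 g is O.
So O makes up 95.994/248.087 = 0.3869 of the mass, i.e. 38.69%.

38.69 wt%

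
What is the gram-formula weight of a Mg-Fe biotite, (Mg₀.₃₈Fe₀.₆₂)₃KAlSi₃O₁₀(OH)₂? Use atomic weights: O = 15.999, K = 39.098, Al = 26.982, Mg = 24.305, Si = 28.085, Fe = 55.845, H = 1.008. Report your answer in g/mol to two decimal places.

The formula mass is the sum 1.14(24.305) + 1.86(55.845) + 1(39.098) + 1(26.982) + 3(28.085) + 12(15.999) + 2(1.008).

475.92 g/mol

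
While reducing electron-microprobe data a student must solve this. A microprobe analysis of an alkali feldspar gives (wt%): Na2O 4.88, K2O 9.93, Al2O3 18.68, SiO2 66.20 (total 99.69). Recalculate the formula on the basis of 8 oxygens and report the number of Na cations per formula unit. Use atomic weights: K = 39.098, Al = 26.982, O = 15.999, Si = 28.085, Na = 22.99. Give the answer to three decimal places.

0.429 Na apfu

Na2O: 4.88/61.979 = 0.07874 mol → 0.15748 mol Na, 0.07874 mol O.
K2O: 9.93/94.195 = 0.10542 mol → 0.21084 mol K, 0.10542 mol O.
Al2O3: 18.68/101.961 = 0.18321 mol → 0.36642 mol Al, 0.54963 mol O.
SiO2: 66.20/60.083 = 1.10181 mol → 1.10181 mol Si, 2.20362 mol O.
Total oxygen = 2.93741 mol. Normalization factor = 8/2.93741 = 2.72349.
Na per 8 O = 0.15748 × 2.72349 = 0.429.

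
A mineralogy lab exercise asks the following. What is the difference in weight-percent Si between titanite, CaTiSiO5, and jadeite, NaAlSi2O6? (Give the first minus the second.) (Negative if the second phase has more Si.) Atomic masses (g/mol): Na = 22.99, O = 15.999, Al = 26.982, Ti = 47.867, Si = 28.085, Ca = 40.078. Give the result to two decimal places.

M(CaTiSiO5) = 196.025 g/mol, so wt% Si = 28.085/196.025 × 100 = 14.33%.
M(NaAlSi2O6) = 202.136 g/mol, so wt% Si = 56.170/202.136 × 100 = 27.79%.
14.33 − 27.79 = -13.46 pp.

-13.46 percentage points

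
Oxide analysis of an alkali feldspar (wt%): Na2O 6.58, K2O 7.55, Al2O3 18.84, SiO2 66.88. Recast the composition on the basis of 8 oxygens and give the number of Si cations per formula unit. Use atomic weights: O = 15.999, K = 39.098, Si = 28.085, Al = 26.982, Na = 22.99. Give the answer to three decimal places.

Na2O (M=61.979): mol = 0.10616; Na = 0.21232, O = 0.10616.
K2O (M=94.195): mol = 0.08015; K = 0.16030, O = 0.08015.
Al2O3 (M=101.961): mol = 0.18478; Al = 0.36956, O = 0.55434.
SiO2 (M=60.083): mol = 1.11313; Si = 1.11313, O = 2.22626.
ΣO = 2.96691; factor = 8/ΣO = 2.69641.
Si apfu = 1.11313 × 2.69641 = 3.001.

3.001 Si apfu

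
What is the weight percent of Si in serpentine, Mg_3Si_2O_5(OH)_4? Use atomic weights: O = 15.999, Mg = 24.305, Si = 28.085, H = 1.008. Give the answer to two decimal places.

20.27 wt%

Molar mass of Mg_3Si_2O_5(OH)_4: 3×24.305 + 2×28.085 + 9×15.999 + 4×1.008 = 277.108 g/mol.
Mass of Si per formula unit: 2 × 28.085 = 56.170 g.
Weight fraction Si = 56.170 / 277.108 = 0.2027.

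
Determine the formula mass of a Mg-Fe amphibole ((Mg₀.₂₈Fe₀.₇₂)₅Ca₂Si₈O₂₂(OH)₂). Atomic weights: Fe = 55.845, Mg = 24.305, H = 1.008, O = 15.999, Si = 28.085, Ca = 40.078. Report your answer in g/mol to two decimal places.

The formula mass is the sum 1.40*24.305 + 3.60*55.845 + 2*40.078 + 8*28.085 + 24*15.999 + 2*1.008.

925.90 g/mol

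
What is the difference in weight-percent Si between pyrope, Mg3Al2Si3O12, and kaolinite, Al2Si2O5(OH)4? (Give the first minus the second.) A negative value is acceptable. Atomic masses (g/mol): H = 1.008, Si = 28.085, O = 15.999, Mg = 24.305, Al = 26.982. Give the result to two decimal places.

-0.86 percentage points

Si in Mg3Al2Si3O12: molar mass 403.122 g/mol; 3×28.085 = 84.255 g → 20.90 wt%.
Si in Al2Si2O5(OH)4: molar mass 258.157 g/mol; 2×28.085 = 56.170 g → 21.76 wt%.
Difference = 20.90 − 21.76 = -0.86 percentage points.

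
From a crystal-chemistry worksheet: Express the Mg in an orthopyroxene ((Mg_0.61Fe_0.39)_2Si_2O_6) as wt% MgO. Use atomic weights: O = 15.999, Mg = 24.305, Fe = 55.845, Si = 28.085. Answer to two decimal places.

M((Mg_0.61Fe_0.39)_2Si_2O_6) = 225.375 g/mol; M(MgO) = 40.304 g/mol.
Moles MgO per formula unit = 1.22 Mg ÷ 1 = 1.2200.
MgO fraction = (1.2200 × 40.304) / 225.375 = 49.171/225.375 = 0.2182.

21.82 wt%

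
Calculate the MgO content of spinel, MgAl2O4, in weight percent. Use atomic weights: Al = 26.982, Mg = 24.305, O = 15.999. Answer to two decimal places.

Formula mass = 142.265 g/mol.
1 Mg → 1.0000 mol MgO per formula unit; M(MgO) = 40.304, so MgO mass = 40.304 g.
40.304/142.265 × 100 = 28.33 wt%.

28.33 wt%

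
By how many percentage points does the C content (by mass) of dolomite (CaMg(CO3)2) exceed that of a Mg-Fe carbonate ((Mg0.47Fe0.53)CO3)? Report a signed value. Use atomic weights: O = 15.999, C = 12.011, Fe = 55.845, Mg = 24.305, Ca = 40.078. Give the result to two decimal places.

First mineral: 24.022 g C in 184.399 g formula = 13.03 wt% C.
Second mineral: 12.011 g C in 101.029 g formula = 11.89 wt% C.
13.03% − 11.89% gives a difference of 1.14 percentage points.

1.14 percentage points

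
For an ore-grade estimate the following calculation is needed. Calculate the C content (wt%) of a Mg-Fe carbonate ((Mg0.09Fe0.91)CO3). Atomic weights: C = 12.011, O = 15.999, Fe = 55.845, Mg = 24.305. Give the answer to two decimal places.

Formula mass = 0.09*24.305 + 0.91*55.845 + 1*12.011 + 3*15.999 = 113.014 g/mol, of which 12.011 g is C.
So C makes up 12.011/113.014 = 0.1063 of the mass, i.e. 10.63%.

10.63 wt%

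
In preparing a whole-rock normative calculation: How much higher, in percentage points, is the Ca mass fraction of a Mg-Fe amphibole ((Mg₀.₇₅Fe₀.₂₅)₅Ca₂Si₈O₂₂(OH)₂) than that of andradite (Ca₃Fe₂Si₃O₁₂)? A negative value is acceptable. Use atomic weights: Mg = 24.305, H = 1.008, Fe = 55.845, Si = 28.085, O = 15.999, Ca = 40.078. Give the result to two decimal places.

Ca in (Mg₀.₇₅Fe₀.₂₅)₅Ca₂Si₈O₂₂(OH)₂: molar mass 851.778 g/mol; 2×40.078 = 80.156 g → 9.41 wt%.
Ca in Ca₃Fe₂Si₃O₁₂: molar mass 508.167 g/mol; 3×40.078 = 120.234 g → 23.66 wt%.
Difference = 9.41 − 23.66 = -14.25 percentage points.

-14.25 percentage points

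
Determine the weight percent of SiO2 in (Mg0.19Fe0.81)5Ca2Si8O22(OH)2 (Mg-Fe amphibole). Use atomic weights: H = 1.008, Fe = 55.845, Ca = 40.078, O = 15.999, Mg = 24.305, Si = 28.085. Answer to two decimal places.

51.13 wt%

M((Mg0.19Fe0.81)5Ca2Si8O22(OH)2) = 940.090 g/mol; M(SiO2) = 60.083 g/mol.
Moles SiO2 per formula unit = 8 Si ÷ 1 = 8.0000.
SiO2 fraction = (8.0000 × 60.083) / 940.090 = 480.664/940.090 = 0.5113.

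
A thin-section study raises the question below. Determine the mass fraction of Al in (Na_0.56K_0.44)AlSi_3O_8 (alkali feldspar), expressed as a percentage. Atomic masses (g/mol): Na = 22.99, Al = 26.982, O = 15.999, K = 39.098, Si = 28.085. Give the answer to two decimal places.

Molar mass of (Na_0.56K_0.44)AlSi_3O_8: 0.56·22.99 + 0.44·39.098 + 1·26.982 + 3·28.085 + 8·15.999 = 269.307 g/mol.
Mass of Al per formula unit: 1 × 26.982 = 26.982 g.
Weight fraction Al = 26.982 / 269.307 = 0.1002.

10.02 weight percent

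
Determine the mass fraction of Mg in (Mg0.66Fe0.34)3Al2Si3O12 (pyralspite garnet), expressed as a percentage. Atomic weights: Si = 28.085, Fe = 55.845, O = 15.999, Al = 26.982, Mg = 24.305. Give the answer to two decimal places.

11.06 weight percent

M((Mg0.66Fe0.34)3Al2Si3O12) = 435.293 g/mol.
Mg contributes 1.98 × 24.305 = 48.124 g per mole.
48.124/435.293 = 0.1106 → 11.06%.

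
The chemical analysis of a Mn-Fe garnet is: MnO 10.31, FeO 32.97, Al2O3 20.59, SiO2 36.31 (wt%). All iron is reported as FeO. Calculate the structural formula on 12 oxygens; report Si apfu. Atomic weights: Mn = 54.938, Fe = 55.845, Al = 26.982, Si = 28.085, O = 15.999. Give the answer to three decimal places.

2.998 Si apfu

10.31 wt% MnO ÷ 70.937 g/mol = 0.14534 mol, giving 0.14534 Mn and 0.14534 O.
32.97 wt% FeO ÷ 71.844 g/mol = 0.45891 mol, giving 0.45891 Fe and 0.45891 O.
20.59 wt% Al2O3 ÷ 101.961 g/mol = 0.20194 mol, giving 0.40388 Al and 0.60582 O.
36.31 wt% SiO2 ÷ 60.083 g/mol = 0.60433 mol, giving 0.60433 Si and 1.20866 O.
Oxygen sums to 2.41873; scaling by 12/2.41873 = 4.96128 puts the formula on 12 O.
Si: 0.60433 × 4.96128 = 2.998 atoms per formula unit.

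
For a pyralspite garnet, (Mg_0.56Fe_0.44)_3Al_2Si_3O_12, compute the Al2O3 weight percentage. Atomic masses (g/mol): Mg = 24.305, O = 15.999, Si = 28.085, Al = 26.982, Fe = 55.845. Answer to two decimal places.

M((Mg_0.56Fe_0.44)_3Al_2Si_3O_12) = 444.755 g/mol; M(Al2O3) = 101.961 g/mol.
Moles Al2O3 per formula unit = 2 Al ÷ 2 = 1.0000.
Al2O3 fraction = (1.0000 × 101.961) / 444.755 = 101.961/444.755 = 0.2293.

22.93 wt%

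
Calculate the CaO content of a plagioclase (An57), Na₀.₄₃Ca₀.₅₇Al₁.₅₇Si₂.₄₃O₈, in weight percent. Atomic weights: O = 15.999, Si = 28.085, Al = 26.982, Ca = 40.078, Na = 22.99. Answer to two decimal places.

Molar mass of Na₀.₄₃Ca₀.₅₇Al₁.₅₇Si₂.₄₃O₈ = 0.43×22.99 + 0.57×40.078 + 1.57×26.982 + 2.43×28.085 + 8×15.999 = 271.330 g/mol.
Each formula unit contains 0.57 Ca, equivalent to 0.57/1 = 0.5700 mol CaO.
M(CaO) = 1×40.078 + 1×15.999 = 56.077 g/mol.
Mass of CaO per formula unit = 0.5700 × 56.077 = 31.964 g.
CaO wt% = 31.964 / 271.330 × 100 = 11.78%.

11.78 wt%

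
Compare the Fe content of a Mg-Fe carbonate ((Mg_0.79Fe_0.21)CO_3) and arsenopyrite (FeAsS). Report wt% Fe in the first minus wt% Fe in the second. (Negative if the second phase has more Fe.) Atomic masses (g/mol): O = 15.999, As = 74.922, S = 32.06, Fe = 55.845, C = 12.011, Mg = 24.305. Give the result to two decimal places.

-21.40 percentage points

Fe in (Mg_0.79Fe_0.21)CO_3: molar mass 90.936 g/mol; 0.21×55.845 = 11.727 g → 12.90 wt%.
Fe in FeAsS: molar mass 162.827 g/mol; 1×55.845 = 55.845 g → 34.30 wt%.
Difference = 12.90 − 34.30 = -21.40 percentage points.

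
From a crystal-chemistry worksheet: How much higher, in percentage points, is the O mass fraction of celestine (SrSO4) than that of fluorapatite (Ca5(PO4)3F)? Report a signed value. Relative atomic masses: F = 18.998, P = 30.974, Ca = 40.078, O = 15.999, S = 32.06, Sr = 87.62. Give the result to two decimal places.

-3.23 percentage points

O in SrSO4: molar mass 183.676 g/mol; 4×15.999 = 63.996 g → 34.84 wt%.
O in Ca5(PO4)3F: molar mass 504.298 g/mol; 12×15.999 = 191.988 g → 38.07 wt%.
Difference = 34.84 − 38.07 = -3.23 percentage points.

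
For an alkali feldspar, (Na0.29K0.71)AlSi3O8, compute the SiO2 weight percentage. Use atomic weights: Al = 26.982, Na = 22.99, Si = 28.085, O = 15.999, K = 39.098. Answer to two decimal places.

65.87 wt%

M((Na0.29K0.71)AlSi3O8) = 273.656 g/mol; M(SiO2) = 60.083 g/mol.
Moles SiO2 per formula unit = 3 Si ÷ 1 = 3.0000.
SiO2 fraction = (3.0000 × 60.083) / 273.656 = 180.249/273.656 = 0.6587.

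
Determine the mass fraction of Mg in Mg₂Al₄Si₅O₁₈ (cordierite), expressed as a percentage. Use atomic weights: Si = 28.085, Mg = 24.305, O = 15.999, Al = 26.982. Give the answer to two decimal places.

8.31 weight percent

Molar mass of Mg₂Al₄Si₅O₁₈: 2*24.305 + 4*26.982 + 5*28.085 + 18*15.999 = 584.945 g/mol.
Mass of Mg per formula unit: 2 × 24.305 = 48.610 g.
Weight fraction Mg = 48.610 / 584.945 = 0.0831.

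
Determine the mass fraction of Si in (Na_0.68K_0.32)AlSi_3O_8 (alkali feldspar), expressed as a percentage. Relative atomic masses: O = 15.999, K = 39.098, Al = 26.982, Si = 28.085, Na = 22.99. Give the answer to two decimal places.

31.51 mass %

M((Na_0.68K_0.32)AlSi_3O_8) = 267.374 g/mol.
Si contributes 3 × 28.085 = 84.255 g per mole.
84.255/267.374 = 0.3151 → 31.51%.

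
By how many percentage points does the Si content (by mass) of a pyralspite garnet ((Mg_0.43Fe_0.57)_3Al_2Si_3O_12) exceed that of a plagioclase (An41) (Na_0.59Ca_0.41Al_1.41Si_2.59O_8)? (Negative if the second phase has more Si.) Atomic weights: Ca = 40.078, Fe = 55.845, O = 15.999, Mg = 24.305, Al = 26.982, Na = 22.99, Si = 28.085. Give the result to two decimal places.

-8.63 percentage points

M((Mg_0.43Fe_0.57)_3Al_2Si_3O_12) = 457.055 g/mol, so wt% Si = 84.255/457.055 × 100 = 18.43%.
M(Na_0.59Ca_0.41Al_1.41Si_2.59O_8) = 268.773 g/mol, so wt% Si = 72.740/268.773 × 100 = 27.06%.
18.43 − 27.06 = -8.63 pp.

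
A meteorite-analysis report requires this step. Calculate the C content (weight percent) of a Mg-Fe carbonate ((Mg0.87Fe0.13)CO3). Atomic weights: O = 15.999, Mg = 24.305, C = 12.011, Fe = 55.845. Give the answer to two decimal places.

M((Mg0.87Fe0.13)CO3) = 88.413 g/mol.
C contributes 1 × 12.011 = 12.011 g per mole.
12.011/88.413 = 0.1359 → 13.59%.

13.59 weight percent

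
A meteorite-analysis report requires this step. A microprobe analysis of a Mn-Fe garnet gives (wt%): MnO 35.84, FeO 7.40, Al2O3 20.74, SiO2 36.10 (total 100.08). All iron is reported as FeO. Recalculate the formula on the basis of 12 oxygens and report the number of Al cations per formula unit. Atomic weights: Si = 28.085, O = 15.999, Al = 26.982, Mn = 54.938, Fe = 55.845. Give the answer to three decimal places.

2.017 Al apfu

MnO: 35.84/70.937 = 0.50524 mol → 0.50524 mol Mn, 0.50524 mol O.
FeO: 7.40/71.844 = 0.10300 mol → 0.10300 mol Fe, 0.10300 mol O.
Al2O3: 20.74/101.961 = 0.20341 mol → 0.40682 mol Al, 0.61023 mol O.
SiO2: 36.10/60.083 = 0.60084 mol → 0.60084 mol Si, 1.20168 mol O.
Total oxygen = 2.42015 mol. Normalization factor = 12/2.42015 = 4.95837.
Al per 12 O = 0.40682 × 4.95837 = 2.017.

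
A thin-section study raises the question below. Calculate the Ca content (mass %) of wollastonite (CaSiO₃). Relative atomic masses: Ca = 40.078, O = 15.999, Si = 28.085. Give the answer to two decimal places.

34.50 mass %

M(CaSiO₃) = 116.160 g/mol.
Ca contributes 1 × 40.078 = 40.078 g per mole.
40.078/116.160 = 0.3450 → 34.50%.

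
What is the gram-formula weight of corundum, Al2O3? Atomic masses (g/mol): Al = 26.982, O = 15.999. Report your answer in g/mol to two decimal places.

Al: 2 × 26.982 = 53.9640
O: 3 × 15.999 = 47.9970
Summing the contributions gives the formula mass.

101.96 g/mol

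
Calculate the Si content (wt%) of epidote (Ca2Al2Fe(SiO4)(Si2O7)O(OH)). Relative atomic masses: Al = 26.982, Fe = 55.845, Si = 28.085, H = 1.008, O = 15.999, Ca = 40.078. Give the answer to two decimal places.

17.44 wt%

Formula mass = 2×40.078 + 2×26.982 + 1×55.845 + 3×28.085 + 13×15.999 + 1×1.008 = 483.215 g/mol, of which 84.255 g is Si.
So Si makes up 84.255/483.215 = 0.1744 of the mass, i.e. 17.44%.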